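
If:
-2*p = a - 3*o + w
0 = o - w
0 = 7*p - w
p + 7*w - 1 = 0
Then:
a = 6/25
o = 7/50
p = 1/50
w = 7/50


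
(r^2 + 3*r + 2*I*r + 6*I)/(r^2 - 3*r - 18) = (r + 2*I)/(r - 6)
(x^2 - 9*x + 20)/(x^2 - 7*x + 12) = (x - 5)/(x - 3)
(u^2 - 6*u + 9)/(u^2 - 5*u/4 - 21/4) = 4*(u - 3)/(4*u + 7)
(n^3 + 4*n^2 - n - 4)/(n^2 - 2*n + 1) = (n^2 + 5*n + 4)/(n - 1)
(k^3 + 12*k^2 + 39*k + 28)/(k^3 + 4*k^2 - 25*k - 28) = (k + 4)/(k - 4)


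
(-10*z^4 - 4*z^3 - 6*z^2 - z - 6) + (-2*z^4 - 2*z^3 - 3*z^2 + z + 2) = -12*z^4 - 6*z^3 - 9*z^2 - 4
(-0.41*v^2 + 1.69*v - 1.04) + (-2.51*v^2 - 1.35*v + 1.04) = -2.92*v^2 + 0.34*v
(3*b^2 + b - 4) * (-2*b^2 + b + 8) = -6*b^4 + b^3 + 33*b^2 + 4*b - 32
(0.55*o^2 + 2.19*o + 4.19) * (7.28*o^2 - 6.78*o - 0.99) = 4.004*o^4 + 12.2142*o^3 + 15.1105*o^2 - 30.5763*o - 4.1481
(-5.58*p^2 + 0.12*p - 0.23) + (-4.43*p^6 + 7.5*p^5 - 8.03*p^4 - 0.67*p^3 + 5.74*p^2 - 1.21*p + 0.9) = -4.43*p^6 + 7.5*p^5 - 8.03*p^4 - 0.67*p^3 + 0.16*p^2 - 1.09*p + 0.67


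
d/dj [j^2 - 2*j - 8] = 2*j - 2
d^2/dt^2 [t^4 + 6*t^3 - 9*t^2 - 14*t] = 12*t^2 + 36*t - 18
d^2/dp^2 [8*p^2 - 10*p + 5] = 16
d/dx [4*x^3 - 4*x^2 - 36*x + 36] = 12*x^2 - 8*x - 36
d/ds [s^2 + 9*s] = 2*s + 9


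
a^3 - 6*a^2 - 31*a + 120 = (a - 8)*(a - 3)*(a + 5)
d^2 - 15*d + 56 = (d - 8)*(d - 7)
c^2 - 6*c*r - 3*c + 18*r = (c - 3)*(c - 6*r)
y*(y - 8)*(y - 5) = y^3 - 13*y^2 + 40*y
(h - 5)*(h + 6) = h^2 + h - 30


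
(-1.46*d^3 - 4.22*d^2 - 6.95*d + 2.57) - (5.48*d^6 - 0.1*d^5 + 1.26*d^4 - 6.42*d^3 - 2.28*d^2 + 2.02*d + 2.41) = -5.48*d^6 + 0.1*d^5 - 1.26*d^4 + 4.96*d^3 - 1.94*d^2 - 8.97*d + 0.16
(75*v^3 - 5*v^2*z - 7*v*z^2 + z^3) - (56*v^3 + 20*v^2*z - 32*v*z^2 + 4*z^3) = 19*v^3 - 25*v^2*z + 25*v*z^2 - 3*z^3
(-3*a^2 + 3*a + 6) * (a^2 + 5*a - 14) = -3*a^4 - 12*a^3 + 63*a^2 - 12*a - 84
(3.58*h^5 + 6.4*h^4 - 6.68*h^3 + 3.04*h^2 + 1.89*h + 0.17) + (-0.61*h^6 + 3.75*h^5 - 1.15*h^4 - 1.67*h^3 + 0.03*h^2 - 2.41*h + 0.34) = -0.61*h^6 + 7.33*h^5 + 5.25*h^4 - 8.35*h^3 + 3.07*h^2 - 0.52*h + 0.51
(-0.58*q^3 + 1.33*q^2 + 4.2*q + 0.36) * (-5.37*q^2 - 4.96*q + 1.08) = 3.1146*q^5 - 4.2653*q^4 - 29.7772*q^3 - 21.3288*q^2 + 2.7504*q + 0.3888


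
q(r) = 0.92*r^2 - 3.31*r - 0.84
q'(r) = 1.84*r - 3.31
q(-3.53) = 22.31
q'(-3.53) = -9.81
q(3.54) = -1.03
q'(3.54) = 3.20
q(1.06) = -3.31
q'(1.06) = -1.36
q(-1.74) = 7.70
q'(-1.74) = -6.51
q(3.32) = -1.69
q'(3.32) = 2.80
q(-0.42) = 0.71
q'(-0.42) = -4.08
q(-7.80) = 80.95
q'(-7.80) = -17.66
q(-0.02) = -0.77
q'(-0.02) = -3.35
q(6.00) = 12.42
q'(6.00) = 7.73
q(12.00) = 91.92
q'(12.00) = 18.77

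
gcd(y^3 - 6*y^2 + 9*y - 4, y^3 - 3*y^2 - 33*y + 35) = y - 1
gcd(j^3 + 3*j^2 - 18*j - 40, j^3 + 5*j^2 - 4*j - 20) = j^2 + 7*j + 10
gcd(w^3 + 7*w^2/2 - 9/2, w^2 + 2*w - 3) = w^2 + 2*w - 3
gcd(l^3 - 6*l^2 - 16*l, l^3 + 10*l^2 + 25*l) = l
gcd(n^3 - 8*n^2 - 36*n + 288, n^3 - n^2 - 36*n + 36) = n^2 - 36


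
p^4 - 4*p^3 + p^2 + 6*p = p*(p - 3)*(p - 2)*(p + 1)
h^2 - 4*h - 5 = (h - 5)*(h + 1)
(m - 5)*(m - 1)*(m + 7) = m^3 + m^2 - 37*m + 35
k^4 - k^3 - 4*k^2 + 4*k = k*(k - 2)*(k - 1)*(k + 2)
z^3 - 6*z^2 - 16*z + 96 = (z - 6)*(z - 4)*(z + 4)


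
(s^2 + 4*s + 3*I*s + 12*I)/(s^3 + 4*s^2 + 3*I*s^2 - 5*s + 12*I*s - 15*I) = (s + 4)/(s^2 + 4*s - 5)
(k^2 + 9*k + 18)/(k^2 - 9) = (k + 6)/(k - 3)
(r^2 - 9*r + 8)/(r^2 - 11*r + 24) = (r - 1)/(r - 3)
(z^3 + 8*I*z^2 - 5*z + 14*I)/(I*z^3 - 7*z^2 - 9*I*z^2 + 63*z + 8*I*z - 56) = (-I*z^2 + z - 2*I)/(z^2 - 9*z + 8)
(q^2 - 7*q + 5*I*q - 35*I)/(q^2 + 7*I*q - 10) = (q - 7)/(q + 2*I)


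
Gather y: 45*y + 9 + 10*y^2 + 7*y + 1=10*y^2 + 52*y + 10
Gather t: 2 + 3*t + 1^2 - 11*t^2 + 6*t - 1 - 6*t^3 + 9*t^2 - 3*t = -6*t^3 - 2*t^2 + 6*t + 2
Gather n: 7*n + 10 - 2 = 7*n + 8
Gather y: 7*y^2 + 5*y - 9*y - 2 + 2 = 7*y^2 - 4*y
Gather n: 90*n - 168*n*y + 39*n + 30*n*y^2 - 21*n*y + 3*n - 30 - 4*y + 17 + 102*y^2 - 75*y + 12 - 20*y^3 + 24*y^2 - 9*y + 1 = n*(30*y^2 - 189*y + 132) - 20*y^3 + 126*y^2 - 88*y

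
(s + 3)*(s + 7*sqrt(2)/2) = s^2 + 3*s + 7*sqrt(2)*s/2 + 21*sqrt(2)/2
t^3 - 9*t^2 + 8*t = t*(t - 8)*(t - 1)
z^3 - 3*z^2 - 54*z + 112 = (z - 8)*(z - 2)*(z + 7)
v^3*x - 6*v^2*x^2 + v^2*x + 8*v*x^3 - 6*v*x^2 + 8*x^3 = (v - 4*x)*(v - 2*x)*(v*x + x)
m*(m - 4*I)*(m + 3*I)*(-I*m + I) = -I*m^4 - m^3 + I*m^3 + m^2 - 12*I*m^2 + 12*I*m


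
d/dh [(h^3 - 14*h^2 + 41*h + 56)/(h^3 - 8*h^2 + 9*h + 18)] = 2*(3*h^2 - 38*h + 117)/(h^4 - 18*h^3 + 117*h^2 - 324*h + 324)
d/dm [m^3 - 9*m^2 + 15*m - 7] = 3*m^2 - 18*m + 15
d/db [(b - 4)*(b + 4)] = 2*b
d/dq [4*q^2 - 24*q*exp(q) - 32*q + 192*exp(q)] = -24*q*exp(q) + 8*q + 168*exp(q) - 32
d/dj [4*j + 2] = 4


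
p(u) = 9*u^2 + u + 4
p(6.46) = 386.04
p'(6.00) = 109.00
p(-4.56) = 186.58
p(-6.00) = 322.00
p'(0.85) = 16.30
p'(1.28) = 24.04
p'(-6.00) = -107.00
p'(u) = 18*u + 1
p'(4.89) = 89.02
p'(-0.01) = 0.82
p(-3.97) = 141.88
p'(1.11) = 20.98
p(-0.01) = 3.99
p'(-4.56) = -81.08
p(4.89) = 224.10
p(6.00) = 334.00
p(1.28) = 20.03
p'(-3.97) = -70.46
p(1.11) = 16.20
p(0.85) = 11.35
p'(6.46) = 117.28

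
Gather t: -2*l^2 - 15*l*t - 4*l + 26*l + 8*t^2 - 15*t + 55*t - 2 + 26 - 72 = -2*l^2 + 22*l + 8*t^2 + t*(40 - 15*l) - 48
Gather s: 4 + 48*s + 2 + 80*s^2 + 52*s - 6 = 80*s^2 + 100*s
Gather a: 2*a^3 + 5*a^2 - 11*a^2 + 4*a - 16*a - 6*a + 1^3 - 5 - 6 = 2*a^3 - 6*a^2 - 18*a - 10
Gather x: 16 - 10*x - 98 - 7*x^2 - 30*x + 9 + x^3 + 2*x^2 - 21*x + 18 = x^3 - 5*x^2 - 61*x - 55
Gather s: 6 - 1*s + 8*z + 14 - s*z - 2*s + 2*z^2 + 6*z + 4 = s*(-z - 3) + 2*z^2 + 14*z + 24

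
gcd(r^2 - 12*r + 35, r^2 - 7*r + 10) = r - 5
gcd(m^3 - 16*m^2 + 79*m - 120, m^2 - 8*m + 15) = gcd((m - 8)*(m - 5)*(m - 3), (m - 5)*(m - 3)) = m^2 - 8*m + 15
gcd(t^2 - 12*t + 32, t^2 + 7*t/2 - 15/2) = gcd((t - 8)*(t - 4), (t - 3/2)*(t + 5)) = 1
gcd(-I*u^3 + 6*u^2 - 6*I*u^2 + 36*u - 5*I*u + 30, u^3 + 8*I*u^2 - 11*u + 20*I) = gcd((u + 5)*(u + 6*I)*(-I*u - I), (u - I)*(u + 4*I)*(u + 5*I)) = 1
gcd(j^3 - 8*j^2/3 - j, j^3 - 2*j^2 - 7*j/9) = j^2 + j/3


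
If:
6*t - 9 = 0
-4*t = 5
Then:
No Solution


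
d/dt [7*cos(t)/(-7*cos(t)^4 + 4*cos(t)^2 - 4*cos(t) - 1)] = 7*(-21*sin(t)^4 + 38*sin(t)^2 - 16)*sin(t)/(7*cos(t)^4 - 4*cos(t)^2 + 4*cos(t) + 1)^2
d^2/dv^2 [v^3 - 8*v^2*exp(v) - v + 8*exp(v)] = -8*v^2*exp(v) - 32*v*exp(v) + 6*v - 8*exp(v)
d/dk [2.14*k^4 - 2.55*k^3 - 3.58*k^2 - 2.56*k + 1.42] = 8.56*k^3 - 7.65*k^2 - 7.16*k - 2.56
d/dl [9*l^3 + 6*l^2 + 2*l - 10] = 27*l^2 + 12*l + 2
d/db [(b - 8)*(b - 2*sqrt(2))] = 2*b - 8 - 2*sqrt(2)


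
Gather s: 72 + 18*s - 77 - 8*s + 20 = 10*s + 15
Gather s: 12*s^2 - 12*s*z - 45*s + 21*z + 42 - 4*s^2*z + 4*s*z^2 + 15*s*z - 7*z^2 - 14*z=s^2*(12 - 4*z) + s*(4*z^2 + 3*z - 45) - 7*z^2 + 7*z + 42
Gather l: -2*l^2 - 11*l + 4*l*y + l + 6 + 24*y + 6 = -2*l^2 + l*(4*y - 10) + 24*y + 12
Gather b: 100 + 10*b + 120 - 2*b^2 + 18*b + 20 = -2*b^2 + 28*b + 240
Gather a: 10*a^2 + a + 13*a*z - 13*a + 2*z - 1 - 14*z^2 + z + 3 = 10*a^2 + a*(13*z - 12) - 14*z^2 + 3*z + 2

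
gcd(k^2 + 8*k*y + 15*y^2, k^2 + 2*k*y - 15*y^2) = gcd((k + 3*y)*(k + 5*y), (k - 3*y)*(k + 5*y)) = k + 5*y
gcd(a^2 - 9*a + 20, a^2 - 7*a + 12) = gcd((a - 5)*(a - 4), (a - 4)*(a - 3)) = a - 4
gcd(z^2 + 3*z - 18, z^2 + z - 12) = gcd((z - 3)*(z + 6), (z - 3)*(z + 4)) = z - 3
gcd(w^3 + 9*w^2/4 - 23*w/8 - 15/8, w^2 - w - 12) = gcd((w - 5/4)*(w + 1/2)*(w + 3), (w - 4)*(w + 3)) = w + 3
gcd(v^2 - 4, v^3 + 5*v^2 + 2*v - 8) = v + 2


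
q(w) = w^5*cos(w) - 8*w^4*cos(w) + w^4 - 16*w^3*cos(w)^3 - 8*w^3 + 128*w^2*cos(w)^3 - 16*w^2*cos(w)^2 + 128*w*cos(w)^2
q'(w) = -w^5*sin(w) + 8*w^4*sin(w) + 5*w^4*cos(w) + 48*w^3*sin(w)*cos(w)^2 - 32*w^3*cos(w) + 4*w^3 - 384*w^2*sin(w)*cos(w)^2 + 32*w^2*sin(w)*cos(w) - 48*w^2*cos(w)^3 - 24*w^2 - 256*w*sin(w)*cos(w) + 256*w*cos(w)^3 - 32*w*cos(w)^2 + 128*cos(w)^2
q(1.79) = -16.62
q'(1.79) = 68.65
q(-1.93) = 56.22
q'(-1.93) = 107.50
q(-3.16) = -881.43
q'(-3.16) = -455.97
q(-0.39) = -28.31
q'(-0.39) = 16.41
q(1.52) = -24.08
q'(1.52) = -28.80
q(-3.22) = -841.66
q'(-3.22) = -874.35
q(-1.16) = -6.88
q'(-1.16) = -64.86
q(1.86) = -11.57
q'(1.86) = 73.59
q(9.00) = -4388.20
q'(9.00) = -8079.37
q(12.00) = 70819.85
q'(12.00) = 75041.33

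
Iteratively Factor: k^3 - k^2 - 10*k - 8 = (k + 2)*(k^2 - 3*k - 4) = (k - 4)*(k + 2)*(k + 1)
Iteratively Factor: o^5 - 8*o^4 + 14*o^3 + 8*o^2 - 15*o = (o - 3)*(o^4 - 5*o^3 - o^2 + 5*o) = (o - 3)*(o - 1)*(o^3 - 4*o^2 - 5*o) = o*(o - 3)*(o - 1)*(o^2 - 4*o - 5) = o*(o - 3)*(o - 1)*(o + 1)*(o - 5)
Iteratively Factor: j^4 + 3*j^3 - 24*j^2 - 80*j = (j + 4)*(j^3 - j^2 - 20*j) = j*(j + 4)*(j^2 - j - 20) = j*(j + 4)^2*(j - 5)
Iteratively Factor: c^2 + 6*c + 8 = (c + 4)*(c + 2)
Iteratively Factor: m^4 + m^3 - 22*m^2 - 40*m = (m)*(m^3 + m^2 - 22*m - 40) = m*(m + 2)*(m^2 - m - 20) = m*(m - 5)*(m + 2)*(m + 4)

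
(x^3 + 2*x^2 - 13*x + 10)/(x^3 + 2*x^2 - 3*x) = (x^2 + 3*x - 10)/(x*(x + 3))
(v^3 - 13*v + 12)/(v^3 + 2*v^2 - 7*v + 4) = (v - 3)/(v - 1)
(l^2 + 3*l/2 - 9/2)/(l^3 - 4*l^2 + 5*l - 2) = (2*l^2 + 3*l - 9)/(2*(l^3 - 4*l^2 + 5*l - 2))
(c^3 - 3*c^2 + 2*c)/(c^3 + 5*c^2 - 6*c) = (c - 2)/(c + 6)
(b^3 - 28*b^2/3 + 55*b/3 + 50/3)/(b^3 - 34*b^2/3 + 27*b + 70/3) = (b - 5)/(b - 7)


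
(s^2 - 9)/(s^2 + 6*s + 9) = (s - 3)/(s + 3)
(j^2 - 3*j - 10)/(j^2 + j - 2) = (j - 5)/(j - 1)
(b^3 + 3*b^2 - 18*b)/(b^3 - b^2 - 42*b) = (b - 3)/(b - 7)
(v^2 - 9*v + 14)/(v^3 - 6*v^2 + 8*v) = (v - 7)/(v*(v - 4))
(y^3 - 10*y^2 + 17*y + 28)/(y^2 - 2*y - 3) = (y^2 - 11*y + 28)/(y - 3)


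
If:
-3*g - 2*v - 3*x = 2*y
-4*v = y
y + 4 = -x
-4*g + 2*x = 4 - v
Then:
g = 12/17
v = 28/17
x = 44/17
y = -112/17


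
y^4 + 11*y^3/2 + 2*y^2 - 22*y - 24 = (y - 2)*(y + 3/2)*(y + 2)*(y + 4)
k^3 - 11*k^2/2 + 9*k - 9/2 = (k - 3)*(k - 3/2)*(k - 1)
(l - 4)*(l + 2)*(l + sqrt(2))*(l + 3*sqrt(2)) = l^4 - 2*l^3 + 4*sqrt(2)*l^3 - 8*sqrt(2)*l^2 - 2*l^2 - 32*sqrt(2)*l - 12*l - 48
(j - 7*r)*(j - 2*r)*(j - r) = j^3 - 10*j^2*r + 23*j*r^2 - 14*r^3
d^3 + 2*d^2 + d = d*(d + 1)^2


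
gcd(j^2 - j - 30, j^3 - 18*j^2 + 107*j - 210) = j - 6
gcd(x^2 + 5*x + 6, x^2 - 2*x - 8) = x + 2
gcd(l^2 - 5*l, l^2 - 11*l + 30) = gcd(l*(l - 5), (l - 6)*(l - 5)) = l - 5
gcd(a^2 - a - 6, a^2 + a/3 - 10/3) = a + 2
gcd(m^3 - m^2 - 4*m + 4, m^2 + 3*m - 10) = m - 2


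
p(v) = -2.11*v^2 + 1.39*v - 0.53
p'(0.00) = 1.39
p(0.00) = -0.53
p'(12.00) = -49.25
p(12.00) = -287.69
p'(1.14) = -3.42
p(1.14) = -1.69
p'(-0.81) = 4.81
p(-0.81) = -3.04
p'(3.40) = -12.96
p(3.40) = -20.20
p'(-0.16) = 2.07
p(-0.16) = -0.81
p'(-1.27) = 6.75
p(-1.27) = -5.70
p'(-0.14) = 1.98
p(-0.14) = -0.77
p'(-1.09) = 5.99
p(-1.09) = -4.55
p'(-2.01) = 9.87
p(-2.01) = -11.85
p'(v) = 1.39 - 4.22*v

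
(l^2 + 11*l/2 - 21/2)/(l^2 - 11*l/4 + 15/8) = 4*(l + 7)/(4*l - 5)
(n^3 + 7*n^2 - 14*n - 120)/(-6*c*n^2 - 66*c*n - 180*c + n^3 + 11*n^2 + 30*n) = (4 - n)/(6*c - n)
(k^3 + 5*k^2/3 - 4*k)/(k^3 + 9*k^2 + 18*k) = (k - 4/3)/(k + 6)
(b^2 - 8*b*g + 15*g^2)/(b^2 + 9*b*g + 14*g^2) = (b^2 - 8*b*g + 15*g^2)/(b^2 + 9*b*g + 14*g^2)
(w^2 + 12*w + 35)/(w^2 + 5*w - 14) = (w + 5)/(w - 2)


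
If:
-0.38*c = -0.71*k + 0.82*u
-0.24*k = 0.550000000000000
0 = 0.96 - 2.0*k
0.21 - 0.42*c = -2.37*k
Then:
No Solution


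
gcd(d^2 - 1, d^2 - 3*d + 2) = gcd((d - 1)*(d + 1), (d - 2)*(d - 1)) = d - 1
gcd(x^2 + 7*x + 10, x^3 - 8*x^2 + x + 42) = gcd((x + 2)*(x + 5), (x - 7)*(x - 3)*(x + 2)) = x + 2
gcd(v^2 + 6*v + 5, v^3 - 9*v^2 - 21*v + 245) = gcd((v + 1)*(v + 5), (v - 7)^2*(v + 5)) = v + 5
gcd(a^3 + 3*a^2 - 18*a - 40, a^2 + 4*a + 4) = a + 2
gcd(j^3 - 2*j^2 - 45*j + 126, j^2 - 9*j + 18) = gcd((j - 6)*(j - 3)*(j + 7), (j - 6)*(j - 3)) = j^2 - 9*j + 18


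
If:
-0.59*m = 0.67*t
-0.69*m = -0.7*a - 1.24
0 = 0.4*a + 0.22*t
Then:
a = 1.71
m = 3.53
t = -3.11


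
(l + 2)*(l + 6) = l^2 + 8*l + 12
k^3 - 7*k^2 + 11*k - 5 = (k - 5)*(k - 1)^2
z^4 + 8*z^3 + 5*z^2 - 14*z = z*(z - 1)*(z + 2)*(z + 7)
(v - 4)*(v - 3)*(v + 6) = v^3 - v^2 - 30*v + 72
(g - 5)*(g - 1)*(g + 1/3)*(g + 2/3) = g^4 - 5*g^3 - 7*g^2/9 + 11*g/3 + 10/9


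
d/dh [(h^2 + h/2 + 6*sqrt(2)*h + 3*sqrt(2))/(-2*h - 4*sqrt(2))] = (-h^2/2 - 2*sqrt(2)*h - 12 + sqrt(2))/(h^2 + 4*sqrt(2)*h + 8)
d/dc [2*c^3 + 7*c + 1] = 6*c^2 + 7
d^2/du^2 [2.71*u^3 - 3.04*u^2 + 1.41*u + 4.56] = 16.26*u - 6.08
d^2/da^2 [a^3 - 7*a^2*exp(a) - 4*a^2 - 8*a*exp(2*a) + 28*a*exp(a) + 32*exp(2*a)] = -7*a^2*exp(a) - 32*a*exp(2*a) + 6*a + 96*exp(2*a) + 42*exp(a) - 8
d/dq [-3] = 0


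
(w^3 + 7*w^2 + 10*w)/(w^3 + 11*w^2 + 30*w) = (w + 2)/(w + 6)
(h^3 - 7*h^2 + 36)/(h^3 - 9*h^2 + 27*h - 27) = (h^2 - 4*h - 12)/(h^2 - 6*h + 9)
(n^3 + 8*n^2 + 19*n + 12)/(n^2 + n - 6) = (n^2 + 5*n + 4)/(n - 2)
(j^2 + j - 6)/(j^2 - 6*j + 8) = (j + 3)/(j - 4)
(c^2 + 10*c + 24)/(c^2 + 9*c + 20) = (c + 6)/(c + 5)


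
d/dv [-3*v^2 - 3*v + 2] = -6*v - 3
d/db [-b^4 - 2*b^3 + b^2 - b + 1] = -4*b^3 - 6*b^2 + 2*b - 1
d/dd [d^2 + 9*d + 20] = 2*d + 9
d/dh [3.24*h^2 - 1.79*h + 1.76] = 6.48*h - 1.79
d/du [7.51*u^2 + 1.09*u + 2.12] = 15.02*u + 1.09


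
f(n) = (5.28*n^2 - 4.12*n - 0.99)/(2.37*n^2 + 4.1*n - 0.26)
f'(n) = (-4.74*n - 4.1)*(5.28*n^2 - 4.12*n - 0.99)/(2.37*n^2 + 4.1*n - 0.26)^2 + (10.56*n - 4.12)/(2.37*n^2 + 4.1*n - 0.26) = (31.4124*n^2 + 1.947*n + 5.1302)/(5.6169*n^4 + 19.434*n^3 + 15.5776*n^2 - 2.132*n + 0.0676)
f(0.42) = -0.95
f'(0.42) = 3.25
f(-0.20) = -0.05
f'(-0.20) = 6.18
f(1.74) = 0.56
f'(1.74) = 0.52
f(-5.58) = 3.68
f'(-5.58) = 0.38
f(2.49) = 0.87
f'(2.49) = 0.34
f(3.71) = 1.19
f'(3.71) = 0.20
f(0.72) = -0.31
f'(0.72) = 1.48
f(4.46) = 1.31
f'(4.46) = 0.15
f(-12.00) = 2.77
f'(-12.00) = 0.05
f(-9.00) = 3.00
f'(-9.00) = 0.11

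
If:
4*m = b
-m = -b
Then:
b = 0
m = 0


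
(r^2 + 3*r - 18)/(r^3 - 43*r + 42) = (r^2 + 3*r - 18)/(r^3 - 43*r + 42)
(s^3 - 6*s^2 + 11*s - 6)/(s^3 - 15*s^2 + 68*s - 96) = (s^2 - 3*s + 2)/(s^2 - 12*s + 32)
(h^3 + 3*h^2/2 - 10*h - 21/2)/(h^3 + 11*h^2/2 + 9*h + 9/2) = (2*h^2 + h - 21)/(2*h^2 + 9*h + 9)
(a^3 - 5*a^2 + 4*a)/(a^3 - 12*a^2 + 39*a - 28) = a/(a - 7)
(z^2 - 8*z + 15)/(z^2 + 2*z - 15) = (z - 5)/(z + 5)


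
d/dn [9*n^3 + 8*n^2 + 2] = n*(27*n + 16)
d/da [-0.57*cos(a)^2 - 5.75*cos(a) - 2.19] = (1.14*cos(a) + 5.75)*sin(a)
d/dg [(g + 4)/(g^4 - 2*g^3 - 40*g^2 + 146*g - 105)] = (g^4 - 2*g^3 - 40*g^2 + 146*g - 2*(g + 4)*(2*g^3 - 3*g^2 - 40*g + 73) - 105)/(-g^4 + 2*g^3 + 40*g^2 - 146*g + 105)^2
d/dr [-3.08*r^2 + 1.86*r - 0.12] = 1.86 - 6.16*r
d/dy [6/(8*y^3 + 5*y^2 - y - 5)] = 6*(-24*y^2 - 10*y + 1)/(8*y^3 + 5*y^2 - y - 5)^2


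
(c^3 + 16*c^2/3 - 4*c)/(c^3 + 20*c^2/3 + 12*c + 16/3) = c*(3*c^2 + 16*c - 12)/(3*c^3 + 20*c^2 + 36*c + 16)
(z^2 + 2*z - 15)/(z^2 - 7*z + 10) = (z^2 + 2*z - 15)/(z^2 - 7*z + 10)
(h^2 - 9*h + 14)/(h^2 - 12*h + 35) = (h - 2)/(h - 5)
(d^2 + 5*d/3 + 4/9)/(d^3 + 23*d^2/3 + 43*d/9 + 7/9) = (3*d + 4)/(3*d^2 + 22*d + 7)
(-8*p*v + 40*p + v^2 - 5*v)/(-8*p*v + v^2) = (v - 5)/v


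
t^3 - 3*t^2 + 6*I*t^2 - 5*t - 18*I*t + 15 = (t - 3)*(t + I)*(t + 5*I)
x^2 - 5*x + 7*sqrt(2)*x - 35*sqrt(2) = (x - 5)*(x + 7*sqrt(2))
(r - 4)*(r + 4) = r^2 - 16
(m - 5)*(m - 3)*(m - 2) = m^3 - 10*m^2 + 31*m - 30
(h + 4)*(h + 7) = h^2 + 11*h + 28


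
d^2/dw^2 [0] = 0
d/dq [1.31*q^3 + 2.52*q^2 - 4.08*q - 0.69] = 3.93*q^2 + 5.04*q - 4.08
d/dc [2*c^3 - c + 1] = 6*c^2 - 1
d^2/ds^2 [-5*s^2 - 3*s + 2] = -10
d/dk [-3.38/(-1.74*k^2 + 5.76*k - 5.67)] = (19.4688 - 11.7624*k)/(1.74*k^2 - 5.76*k + 5.67)^2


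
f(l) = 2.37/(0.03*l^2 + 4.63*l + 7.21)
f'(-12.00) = -0.00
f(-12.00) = -0.05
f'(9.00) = -0.00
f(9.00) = 0.05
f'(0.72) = -0.10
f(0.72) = 0.22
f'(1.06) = -0.08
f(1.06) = 0.20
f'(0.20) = -0.17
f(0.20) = 0.29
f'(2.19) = -0.04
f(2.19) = 0.14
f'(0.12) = -0.18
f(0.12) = 0.31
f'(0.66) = -0.10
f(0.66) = 0.23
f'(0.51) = -0.12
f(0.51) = 0.25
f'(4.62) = -0.01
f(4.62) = 0.08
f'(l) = 2.37*(-0.06*l - 4.63)/(0.03*l^2 + 4.63*l + 7.21)^2 = (-0.1422*l - 10.9731)/(0.03*l^2 + 4.63*l + 7.21)^2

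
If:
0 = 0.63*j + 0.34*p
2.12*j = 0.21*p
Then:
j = 0.00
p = 0.00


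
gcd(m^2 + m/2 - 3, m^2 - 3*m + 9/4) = m - 3/2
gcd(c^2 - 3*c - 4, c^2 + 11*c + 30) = 1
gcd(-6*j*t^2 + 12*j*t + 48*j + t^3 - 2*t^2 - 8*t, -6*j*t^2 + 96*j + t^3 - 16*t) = -6*j*t + 24*j + t^2 - 4*t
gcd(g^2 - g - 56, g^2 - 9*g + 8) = g - 8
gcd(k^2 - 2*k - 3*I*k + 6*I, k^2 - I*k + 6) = k - 3*I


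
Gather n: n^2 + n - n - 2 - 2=n^2 - 4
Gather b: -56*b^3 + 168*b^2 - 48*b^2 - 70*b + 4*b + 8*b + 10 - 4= -56*b^3 + 120*b^2 - 58*b + 6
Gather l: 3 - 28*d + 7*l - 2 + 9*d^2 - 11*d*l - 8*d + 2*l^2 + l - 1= 9*d^2 - 36*d + 2*l^2 + l*(8 - 11*d)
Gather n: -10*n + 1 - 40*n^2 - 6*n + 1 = -40*n^2 - 16*n + 2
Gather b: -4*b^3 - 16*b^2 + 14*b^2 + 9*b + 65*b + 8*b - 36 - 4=-4*b^3 - 2*b^2 + 82*b - 40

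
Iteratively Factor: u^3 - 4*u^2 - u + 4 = (u - 4)*(u^2 - 1) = (u - 4)*(u + 1)*(u - 1)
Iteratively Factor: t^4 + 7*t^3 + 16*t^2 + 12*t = (t + 3)*(t^3 + 4*t^2 + 4*t) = (t + 2)*(t + 3)*(t^2 + 2*t) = t*(t + 2)*(t + 3)*(t + 2)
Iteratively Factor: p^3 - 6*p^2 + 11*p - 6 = (p - 1)*(p^2 - 5*p + 6) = (p - 2)*(p - 1)*(p - 3)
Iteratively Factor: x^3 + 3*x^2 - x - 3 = (x + 1)*(x^2 + 2*x - 3) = (x + 1)*(x + 3)*(x - 1)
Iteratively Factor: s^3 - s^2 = (s)*(s^2 - s) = s*(s - 1)*(s)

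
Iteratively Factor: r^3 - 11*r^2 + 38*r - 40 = (r - 5)*(r^2 - 6*r + 8) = (r - 5)*(r - 2)*(r - 4)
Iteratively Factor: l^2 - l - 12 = (l + 3)*(l - 4)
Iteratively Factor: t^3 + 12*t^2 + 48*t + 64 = (t + 4)*(t^2 + 8*t + 16) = (t + 4)^2*(t + 4)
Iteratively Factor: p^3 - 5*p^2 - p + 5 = (p + 1)*(p^2 - 6*p + 5) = (p - 5)*(p + 1)*(p - 1)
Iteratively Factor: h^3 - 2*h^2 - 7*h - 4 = (h - 4)*(h^2 + 2*h + 1) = (h - 4)*(h + 1)*(h + 1)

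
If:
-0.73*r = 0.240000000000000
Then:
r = -0.33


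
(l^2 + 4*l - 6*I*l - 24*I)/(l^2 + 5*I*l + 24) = (l^2 + l*(4 - 6*I) - 24*I)/(l^2 + 5*I*l + 24)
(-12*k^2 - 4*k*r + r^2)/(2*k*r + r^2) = (-6*k + r)/r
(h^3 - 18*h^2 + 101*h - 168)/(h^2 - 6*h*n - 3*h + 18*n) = (h^2 - 15*h + 56)/(h - 6*n)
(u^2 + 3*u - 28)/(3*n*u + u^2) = (u^2 + 3*u - 28)/(u*(3*n + u))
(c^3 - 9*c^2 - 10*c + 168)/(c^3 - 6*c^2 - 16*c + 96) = (c - 7)/(c - 4)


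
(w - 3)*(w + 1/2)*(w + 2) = w^3 - w^2/2 - 13*w/2 - 3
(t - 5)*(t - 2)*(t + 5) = t^3 - 2*t^2 - 25*t + 50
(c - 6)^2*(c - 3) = c^3 - 15*c^2 + 72*c - 108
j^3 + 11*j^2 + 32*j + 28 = (j + 2)^2*(j + 7)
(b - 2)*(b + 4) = b^2 + 2*b - 8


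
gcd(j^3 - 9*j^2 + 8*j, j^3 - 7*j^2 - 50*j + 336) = j - 8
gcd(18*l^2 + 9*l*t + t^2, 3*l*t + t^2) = 3*l + t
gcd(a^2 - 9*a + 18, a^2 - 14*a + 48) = a - 6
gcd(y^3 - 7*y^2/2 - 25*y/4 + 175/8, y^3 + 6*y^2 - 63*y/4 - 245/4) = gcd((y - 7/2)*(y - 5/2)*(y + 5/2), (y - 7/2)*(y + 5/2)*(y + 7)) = y^2 - y - 35/4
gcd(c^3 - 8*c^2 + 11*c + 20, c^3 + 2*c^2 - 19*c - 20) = c^2 - 3*c - 4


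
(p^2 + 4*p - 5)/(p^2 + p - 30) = (p^2 + 4*p - 5)/(p^2 + p - 30)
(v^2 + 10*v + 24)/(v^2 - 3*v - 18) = (v^2 + 10*v + 24)/(v^2 - 3*v - 18)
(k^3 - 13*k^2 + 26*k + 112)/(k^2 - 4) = (k^2 - 15*k + 56)/(k - 2)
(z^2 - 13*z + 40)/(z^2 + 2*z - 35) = (z - 8)/(z + 7)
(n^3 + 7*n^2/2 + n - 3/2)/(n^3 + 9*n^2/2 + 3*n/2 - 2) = (n + 3)/(n + 4)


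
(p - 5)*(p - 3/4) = p^2 - 23*p/4 + 15/4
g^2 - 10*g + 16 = (g - 8)*(g - 2)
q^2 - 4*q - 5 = (q - 5)*(q + 1)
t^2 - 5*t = t*(t - 5)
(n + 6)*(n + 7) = n^2 + 13*n + 42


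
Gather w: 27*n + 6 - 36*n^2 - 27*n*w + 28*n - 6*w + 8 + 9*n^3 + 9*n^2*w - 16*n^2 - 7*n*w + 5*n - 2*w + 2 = 9*n^3 - 52*n^2 + 60*n + w*(9*n^2 - 34*n - 8) + 16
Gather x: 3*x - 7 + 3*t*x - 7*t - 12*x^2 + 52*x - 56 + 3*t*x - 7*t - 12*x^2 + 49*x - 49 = -14*t - 24*x^2 + x*(6*t + 104) - 112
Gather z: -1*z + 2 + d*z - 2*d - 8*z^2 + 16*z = -2*d - 8*z^2 + z*(d + 15) + 2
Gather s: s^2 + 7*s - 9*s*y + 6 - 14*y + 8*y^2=s^2 + s*(7 - 9*y) + 8*y^2 - 14*y + 6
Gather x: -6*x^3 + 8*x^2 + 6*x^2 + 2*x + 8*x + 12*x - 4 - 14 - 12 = -6*x^3 + 14*x^2 + 22*x - 30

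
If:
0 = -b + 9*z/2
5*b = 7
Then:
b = 7/5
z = 14/45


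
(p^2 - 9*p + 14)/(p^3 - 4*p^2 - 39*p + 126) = (p - 2)/(p^2 + 3*p - 18)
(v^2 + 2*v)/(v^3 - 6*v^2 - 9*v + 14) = v/(v^2 - 8*v + 7)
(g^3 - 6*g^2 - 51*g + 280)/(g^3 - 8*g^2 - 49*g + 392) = (g - 5)/(g - 7)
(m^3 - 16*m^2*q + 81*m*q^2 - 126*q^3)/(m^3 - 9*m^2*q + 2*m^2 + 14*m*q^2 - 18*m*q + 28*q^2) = (-m^2 + 9*m*q - 18*q^2)/(-m^2 + 2*m*q - 2*m + 4*q)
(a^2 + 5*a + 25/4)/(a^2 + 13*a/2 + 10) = (a + 5/2)/(a + 4)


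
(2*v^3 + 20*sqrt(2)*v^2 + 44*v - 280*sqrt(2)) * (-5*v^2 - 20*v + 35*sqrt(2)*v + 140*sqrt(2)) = -10*v^5 - 30*sqrt(2)*v^4 - 40*v^4 - 120*sqrt(2)*v^3 + 1180*v^3 + 2940*sqrt(2)*v^2 + 4720*v^2 - 19600*v + 11760*sqrt(2)*v - 78400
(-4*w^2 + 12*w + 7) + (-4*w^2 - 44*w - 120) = -8*w^2 - 32*w - 113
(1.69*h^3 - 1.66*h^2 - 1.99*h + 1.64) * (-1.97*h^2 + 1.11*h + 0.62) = -3.3293*h^5 + 5.1461*h^4 + 3.1255*h^3 - 6.4689*h^2 + 0.5866*h + 1.0168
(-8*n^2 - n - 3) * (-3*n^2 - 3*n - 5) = 24*n^4 + 27*n^3 + 52*n^2 + 14*n + 15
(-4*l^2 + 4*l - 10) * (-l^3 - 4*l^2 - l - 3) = 4*l^5 + 12*l^4 - 2*l^3 + 48*l^2 - 2*l + 30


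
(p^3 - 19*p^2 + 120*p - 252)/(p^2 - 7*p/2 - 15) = 2*(p^2 - 13*p + 42)/(2*p + 5)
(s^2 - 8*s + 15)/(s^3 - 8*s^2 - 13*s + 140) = (s - 3)/(s^2 - 3*s - 28)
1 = 1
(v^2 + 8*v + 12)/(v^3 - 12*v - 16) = (v + 6)/(v^2 - 2*v - 8)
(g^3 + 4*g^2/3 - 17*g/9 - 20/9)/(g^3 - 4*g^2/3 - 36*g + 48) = (3*g^2 + 8*g + 5)/(3*(g^2 - 36))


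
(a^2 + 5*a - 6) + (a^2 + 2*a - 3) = 2*a^2 + 7*a - 9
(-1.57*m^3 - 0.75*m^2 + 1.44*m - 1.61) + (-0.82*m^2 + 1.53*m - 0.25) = -1.57*m^3 - 1.57*m^2 + 2.97*m - 1.86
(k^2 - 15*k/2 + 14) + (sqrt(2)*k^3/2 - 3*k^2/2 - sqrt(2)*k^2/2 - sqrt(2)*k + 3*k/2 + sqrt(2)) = sqrt(2)*k^3/2 - sqrt(2)*k^2/2 - k^2/2 - 6*k - sqrt(2)*k + sqrt(2) + 14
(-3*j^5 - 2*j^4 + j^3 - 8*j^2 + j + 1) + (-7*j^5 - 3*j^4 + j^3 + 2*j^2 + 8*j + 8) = -10*j^5 - 5*j^4 + 2*j^3 - 6*j^2 + 9*j + 9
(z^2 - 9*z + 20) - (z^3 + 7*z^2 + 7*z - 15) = -z^3 - 6*z^2 - 16*z + 35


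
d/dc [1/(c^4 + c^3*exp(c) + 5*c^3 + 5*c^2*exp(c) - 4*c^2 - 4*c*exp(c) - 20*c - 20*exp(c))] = (-c^3*exp(c) - 4*c^3 - 8*c^2*exp(c) - 15*c^2 - 6*c*exp(c) + 8*c + 24*exp(c) + 20)/(c^4 + c^3*exp(c) + 5*c^3 + 5*c^2*exp(c) - 4*c^2 - 4*c*exp(c) - 20*c - 20*exp(c))^2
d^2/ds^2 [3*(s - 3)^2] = 6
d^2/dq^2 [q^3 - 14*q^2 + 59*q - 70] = 6*q - 28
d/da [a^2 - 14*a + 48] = 2*a - 14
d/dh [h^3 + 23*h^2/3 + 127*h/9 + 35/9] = 3*h^2 + 46*h/3 + 127/9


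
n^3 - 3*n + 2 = (n - 1)^2*(n + 2)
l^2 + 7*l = l*(l + 7)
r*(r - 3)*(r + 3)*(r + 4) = r^4 + 4*r^3 - 9*r^2 - 36*r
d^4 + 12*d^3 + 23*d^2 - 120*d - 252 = (d - 3)*(d + 2)*(d + 6)*(d + 7)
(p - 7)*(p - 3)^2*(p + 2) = p^4 - 11*p^3 + 25*p^2 + 39*p - 126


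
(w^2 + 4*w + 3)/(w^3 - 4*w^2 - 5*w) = (w + 3)/(w*(w - 5))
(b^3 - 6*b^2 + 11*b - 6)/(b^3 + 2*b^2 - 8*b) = (b^2 - 4*b + 3)/(b*(b + 4))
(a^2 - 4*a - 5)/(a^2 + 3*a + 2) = (a - 5)/(a + 2)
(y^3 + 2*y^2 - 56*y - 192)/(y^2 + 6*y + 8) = (y^2 - 2*y - 48)/(y + 2)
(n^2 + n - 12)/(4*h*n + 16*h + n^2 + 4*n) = (n - 3)/(4*h + n)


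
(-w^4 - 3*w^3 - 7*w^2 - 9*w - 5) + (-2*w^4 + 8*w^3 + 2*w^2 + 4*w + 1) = -3*w^4 + 5*w^3 - 5*w^2 - 5*w - 4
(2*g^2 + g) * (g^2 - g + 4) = 2*g^4 - g^3 + 7*g^2 + 4*g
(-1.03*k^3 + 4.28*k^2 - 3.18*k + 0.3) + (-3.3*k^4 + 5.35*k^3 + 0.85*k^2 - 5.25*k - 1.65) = -3.3*k^4 + 4.32*k^3 + 5.13*k^2 - 8.43*k - 1.35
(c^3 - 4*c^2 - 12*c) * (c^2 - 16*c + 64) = c^5 - 20*c^4 + 116*c^3 - 64*c^2 - 768*c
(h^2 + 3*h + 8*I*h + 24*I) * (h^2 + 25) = h^4 + 3*h^3 + 8*I*h^3 + 25*h^2 + 24*I*h^2 + 75*h + 200*I*h + 600*I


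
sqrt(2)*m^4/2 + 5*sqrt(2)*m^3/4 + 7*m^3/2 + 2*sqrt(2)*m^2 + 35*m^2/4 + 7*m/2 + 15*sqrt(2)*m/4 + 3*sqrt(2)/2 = (m + 1/2)*(m + 2)*(m + 3*sqrt(2))*(sqrt(2)*m/2 + 1/2)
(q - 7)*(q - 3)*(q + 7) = q^3 - 3*q^2 - 49*q + 147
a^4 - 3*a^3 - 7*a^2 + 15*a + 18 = (a - 3)^2*(a + 1)*(a + 2)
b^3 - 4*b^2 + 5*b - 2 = (b - 2)*(b - 1)^2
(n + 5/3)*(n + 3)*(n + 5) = n^3 + 29*n^2/3 + 85*n/3 + 25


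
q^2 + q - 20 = (q - 4)*(q + 5)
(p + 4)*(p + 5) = p^2 + 9*p + 20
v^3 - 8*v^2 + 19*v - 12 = (v - 4)*(v - 3)*(v - 1)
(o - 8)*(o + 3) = o^2 - 5*o - 24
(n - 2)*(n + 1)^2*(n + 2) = n^4 + 2*n^3 - 3*n^2 - 8*n - 4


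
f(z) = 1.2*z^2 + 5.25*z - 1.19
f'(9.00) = 26.85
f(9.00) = 143.26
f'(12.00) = 34.05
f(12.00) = 234.61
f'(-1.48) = 1.70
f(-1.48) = -6.33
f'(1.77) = 9.50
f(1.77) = 11.86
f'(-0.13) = 4.94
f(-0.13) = -1.85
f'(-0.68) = 3.62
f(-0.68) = -4.21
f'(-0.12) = 4.96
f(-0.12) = -1.80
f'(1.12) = 7.94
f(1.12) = 6.20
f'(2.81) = 11.99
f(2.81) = 23.04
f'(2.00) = 10.05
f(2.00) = 14.11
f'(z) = 2.4*z + 5.25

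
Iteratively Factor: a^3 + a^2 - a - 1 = (a + 1)*(a^2 - 1) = (a - 1)*(a + 1)*(a + 1)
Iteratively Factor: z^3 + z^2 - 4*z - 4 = (z + 1)*(z^2 - 4) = (z - 2)*(z + 1)*(z + 2)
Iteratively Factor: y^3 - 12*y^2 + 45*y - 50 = (y - 2)*(y^2 - 10*y + 25) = (y - 5)*(y - 2)*(y - 5)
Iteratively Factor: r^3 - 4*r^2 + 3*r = (r)*(r^2 - 4*r + 3) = r*(r - 3)*(r - 1)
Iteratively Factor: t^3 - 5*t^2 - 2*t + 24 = (t - 4)*(t^2 - t - 6) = (t - 4)*(t - 3)*(t + 2)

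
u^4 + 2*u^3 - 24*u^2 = u^2*(u - 4)*(u + 6)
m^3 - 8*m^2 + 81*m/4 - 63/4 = (m - 7/2)*(m - 3)*(m - 3/2)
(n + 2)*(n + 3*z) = n^2 + 3*n*z + 2*n + 6*z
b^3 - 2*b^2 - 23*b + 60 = (b - 4)*(b - 3)*(b + 5)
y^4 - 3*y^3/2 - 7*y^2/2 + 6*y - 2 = (y - 2)*(y - 1)*(y - 1/2)*(y + 2)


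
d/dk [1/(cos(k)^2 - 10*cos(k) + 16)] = 2*(cos(k) - 5)*sin(k)/(cos(k)^2 - 10*cos(k) + 16)^2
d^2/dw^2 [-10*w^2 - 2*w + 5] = -20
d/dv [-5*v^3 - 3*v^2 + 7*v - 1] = -15*v^2 - 6*v + 7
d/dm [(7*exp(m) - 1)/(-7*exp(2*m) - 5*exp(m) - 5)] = (49*exp(2*m) - 14*exp(m) - 40)*exp(m)/(49*exp(4*m) + 70*exp(3*m) + 95*exp(2*m) + 50*exp(m) + 25)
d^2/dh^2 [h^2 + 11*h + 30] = 2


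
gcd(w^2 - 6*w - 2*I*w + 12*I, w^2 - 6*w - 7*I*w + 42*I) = w - 6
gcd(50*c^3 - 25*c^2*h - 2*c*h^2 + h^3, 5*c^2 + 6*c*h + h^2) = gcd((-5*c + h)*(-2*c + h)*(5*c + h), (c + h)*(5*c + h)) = 5*c + h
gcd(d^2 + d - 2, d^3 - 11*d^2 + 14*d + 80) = d + 2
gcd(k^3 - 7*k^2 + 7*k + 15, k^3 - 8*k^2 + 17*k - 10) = k - 5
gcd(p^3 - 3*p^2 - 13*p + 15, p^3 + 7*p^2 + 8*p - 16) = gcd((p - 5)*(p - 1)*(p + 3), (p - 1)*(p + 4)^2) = p - 1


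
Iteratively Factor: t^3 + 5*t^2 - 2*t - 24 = (t + 3)*(t^2 + 2*t - 8) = (t + 3)*(t + 4)*(t - 2)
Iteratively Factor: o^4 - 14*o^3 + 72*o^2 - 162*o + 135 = (o - 3)*(o^3 - 11*o^2 + 39*o - 45) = (o - 3)^2*(o^2 - 8*o + 15) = (o - 3)^3*(o - 5)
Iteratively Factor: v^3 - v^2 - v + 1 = (v - 1)*(v^2 - 1) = (v - 1)^2*(v + 1)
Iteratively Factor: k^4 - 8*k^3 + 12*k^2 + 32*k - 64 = (k - 2)*(k^3 - 6*k^2 + 32) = (k - 2)*(k + 2)*(k^2 - 8*k + 16) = (k - 4)*(k - 2)*(k + 2)*(k - 4)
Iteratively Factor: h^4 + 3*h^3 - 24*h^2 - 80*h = (h + 4)*(h^3 - h^2 - 20*h) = (h - 5)*(h + 4)*(h^2 + 4*h) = h*(h - 5)*(h + 4)*(h + 4)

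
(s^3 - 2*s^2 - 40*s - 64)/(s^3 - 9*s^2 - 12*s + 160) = (s + 2)/(s - 5)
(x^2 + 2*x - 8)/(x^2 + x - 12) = (x - 2)/(x - 3)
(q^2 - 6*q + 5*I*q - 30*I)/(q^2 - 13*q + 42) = (q + 5*I)/(q - 7)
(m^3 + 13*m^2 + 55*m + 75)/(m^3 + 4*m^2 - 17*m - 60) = (m + 5)/(m - 4)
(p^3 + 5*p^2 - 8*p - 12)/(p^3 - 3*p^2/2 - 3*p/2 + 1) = 2*(p + 6)/(2*p - 1)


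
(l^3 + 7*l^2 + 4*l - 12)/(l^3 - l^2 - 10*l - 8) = (l^2 + 5*l - 6)/(l^2 - 3*l - 4)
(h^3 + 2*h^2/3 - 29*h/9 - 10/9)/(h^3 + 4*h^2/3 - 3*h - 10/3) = (h + 1/3)/(h + 1)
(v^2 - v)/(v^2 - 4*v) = (v - 1)/(v - 4)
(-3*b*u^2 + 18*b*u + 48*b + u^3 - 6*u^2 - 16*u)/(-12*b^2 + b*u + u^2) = (u^2 - 6*u - 16)/(4*b + u)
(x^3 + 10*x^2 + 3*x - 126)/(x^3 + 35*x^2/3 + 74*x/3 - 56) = 3*(x - 3)/(3*x - 4)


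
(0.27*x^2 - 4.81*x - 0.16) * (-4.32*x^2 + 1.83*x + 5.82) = -1.1664*x^4 + 21.2733*x^3 - 6.5397*x^2 - 28.287*x - 0.9312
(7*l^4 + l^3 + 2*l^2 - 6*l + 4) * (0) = 0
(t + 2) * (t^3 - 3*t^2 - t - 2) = t^4 - t^3 - 7*t^2 - 4*t - 4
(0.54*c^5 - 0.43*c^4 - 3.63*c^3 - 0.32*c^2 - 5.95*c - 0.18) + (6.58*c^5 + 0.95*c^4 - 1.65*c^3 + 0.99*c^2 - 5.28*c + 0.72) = 7.12*c^5 + 0.52*c^4 - 5.28*c^3 + 0.67*c^2 - 11.23*c + 0.54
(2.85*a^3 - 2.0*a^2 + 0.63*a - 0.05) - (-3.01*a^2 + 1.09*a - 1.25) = 2.85*a^3 + 1.01*a^2 - 0.46*a + 1.2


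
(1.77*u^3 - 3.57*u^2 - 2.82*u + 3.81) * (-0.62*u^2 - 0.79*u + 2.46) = -1.0974*u^5 + 0.8151*u^4 + 8.9229*u^3 - 8.9166*u^2 - 9.9471*u + 9.3726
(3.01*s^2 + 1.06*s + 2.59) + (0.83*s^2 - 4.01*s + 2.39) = 3.84*s^2 - 2.95*s + 4.98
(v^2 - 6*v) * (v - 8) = v^3 - 14*v^2 + 48*v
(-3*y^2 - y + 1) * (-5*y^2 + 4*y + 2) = 15*y^4 - 7*y^3 - 15*y^2 + 2*y + 2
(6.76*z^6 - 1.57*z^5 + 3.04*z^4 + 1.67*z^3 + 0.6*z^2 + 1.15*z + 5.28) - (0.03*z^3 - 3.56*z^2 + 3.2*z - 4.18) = 6.76*z^6 - 1.57*z^5 + 3.04*z^4 + 1.64*z^3 + 4.16*z^2 - 2.05*z + 9.46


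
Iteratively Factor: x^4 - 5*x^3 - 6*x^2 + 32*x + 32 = (x + 2)*(x^3 - 7*x^2 + 8*x + 16) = (x - 4)*(x + 2)*(x^2 - 3*x - 4) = (x - 4)^2*(x + 2)*(x + 1)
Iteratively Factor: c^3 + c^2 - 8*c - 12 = (c + 2)*(c^2 - c - 6) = (c + 2)^2*(c - 3)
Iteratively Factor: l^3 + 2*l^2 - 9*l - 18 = (l + 2)*(l^2 - 9) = (l + 2)*(l + 3)*(l - 3)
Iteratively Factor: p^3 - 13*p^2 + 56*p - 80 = (p - 4)*(p^2 - 9*p + 20) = (p - 4)^2*(p - 5)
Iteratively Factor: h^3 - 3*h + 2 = (h - 1)*(h^2 + h - 2) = (h - 1)*(h + 2)*(h - 1)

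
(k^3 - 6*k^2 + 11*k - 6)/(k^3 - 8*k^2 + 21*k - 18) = (k - 1)/(k - 3)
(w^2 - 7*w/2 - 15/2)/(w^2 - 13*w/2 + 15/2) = (2*w + 3)/(2*w - 3)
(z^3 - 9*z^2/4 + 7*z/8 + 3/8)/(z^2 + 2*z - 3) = (8*z^2 - 10*z - 3)/(8*(z + 3))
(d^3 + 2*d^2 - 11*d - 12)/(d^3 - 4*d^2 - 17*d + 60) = (d + 1)/(d - 5)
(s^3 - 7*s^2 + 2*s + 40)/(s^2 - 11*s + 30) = (s^2 - 2*s - 8)/(s - 6)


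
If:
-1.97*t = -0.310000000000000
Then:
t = 0.16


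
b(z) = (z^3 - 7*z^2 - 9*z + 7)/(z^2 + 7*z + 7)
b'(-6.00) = -1852.00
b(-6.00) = -407.00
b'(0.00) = -2.29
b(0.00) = 1.00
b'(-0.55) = -4.90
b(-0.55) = 2.80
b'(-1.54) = -15.17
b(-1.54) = -0.43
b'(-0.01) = -2.31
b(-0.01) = 1.02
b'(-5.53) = -1181.35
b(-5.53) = 289.09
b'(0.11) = -2.06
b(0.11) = 0.76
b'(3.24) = -0.05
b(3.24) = -1.53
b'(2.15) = -0.39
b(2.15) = -1.30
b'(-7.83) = -18.45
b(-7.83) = -61.62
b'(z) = (-2*z - 7)*(z^3 - 7*z^2 - 9*z + 7)/(z^2 + 7*z + 7)^2 + (3*z^2 - 14*z - 9)/(z^2 + 7*z + 7) = (z^4 + 14*z^3 - 19*z^2 - 112*z - 112)/(z^4 + 14*z^3 + 63*z^2 + 98*z + 49)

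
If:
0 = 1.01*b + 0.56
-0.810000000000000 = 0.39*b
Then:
No Solution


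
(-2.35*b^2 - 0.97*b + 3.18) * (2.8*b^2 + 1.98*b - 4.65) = -6.58*b^4 - 7.369*b^3 + 17.9109*b^2 + 10.8069*b - 14.787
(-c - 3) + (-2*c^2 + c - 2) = -2*c^2 - 5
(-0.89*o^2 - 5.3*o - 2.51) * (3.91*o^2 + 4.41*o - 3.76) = -3.4799*o^4 - 24.6479*o^3 - 29.8407*o^2 + 8.8589*o + 9.4376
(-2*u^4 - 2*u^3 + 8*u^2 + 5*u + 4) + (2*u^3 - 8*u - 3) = -2*u^4 + 8*u^2 - 3*u + 1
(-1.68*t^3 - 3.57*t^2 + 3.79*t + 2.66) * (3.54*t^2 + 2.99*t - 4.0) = -5.9472*t^5 - 17.661*t^4 + 9.4623*t^3 + 35.0285*t^2 - 7.2066*t - 10.64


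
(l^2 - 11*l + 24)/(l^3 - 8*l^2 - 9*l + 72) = 1/(l + 3)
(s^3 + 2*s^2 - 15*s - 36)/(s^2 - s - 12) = s + 3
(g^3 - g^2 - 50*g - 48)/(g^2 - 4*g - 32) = (g^2 + 7*g + 6)/(g + 4)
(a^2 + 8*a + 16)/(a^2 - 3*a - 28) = (a + 4)/(a - 7)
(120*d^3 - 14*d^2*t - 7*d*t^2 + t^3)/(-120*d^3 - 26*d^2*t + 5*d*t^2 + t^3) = (-6*d + t)/(6*d + t)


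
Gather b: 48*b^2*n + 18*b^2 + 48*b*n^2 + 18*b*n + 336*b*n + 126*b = b^2*(48*n + 18) + b*(48*n^2 + 354*n + 126)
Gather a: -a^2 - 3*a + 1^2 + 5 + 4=-a^2 - 3*a + 10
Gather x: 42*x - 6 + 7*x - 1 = 49*x - 7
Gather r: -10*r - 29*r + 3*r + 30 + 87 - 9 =108 - 36*r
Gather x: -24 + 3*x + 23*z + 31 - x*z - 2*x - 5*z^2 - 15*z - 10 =x*(1 - z) - 5*z^2 + 8*z - 3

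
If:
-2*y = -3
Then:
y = 3/2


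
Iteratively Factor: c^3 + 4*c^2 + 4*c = (c + 2)*(c^2 + 2*c) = (c + 2)^2*(c)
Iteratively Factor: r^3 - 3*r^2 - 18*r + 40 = (r - 2)*(r^2 - r - 20) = (r - 5)*(r - 2)*(r + 4)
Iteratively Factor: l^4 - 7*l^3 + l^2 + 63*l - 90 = (l - 5)*(l^3 - 2*l^2 - 9*l + 18) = (l - 5)*(l + 3)*(l^2 - 5*l + 6) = (l - 5)*(l - 2)*(l + 3)*(l - 3)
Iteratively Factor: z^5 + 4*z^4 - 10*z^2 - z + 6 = (z - 1)*(z^4 + 5*z^3 + 5*z^2 - 5*z - 6) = (z - 1)*(z + 2)*(z^3 + 3*z^2 - z - 3) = (z - 1)^2*(z + 2)*(z^2 + 4*z + 3) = (z - 1)^2*(z + 2)*(z + 3)*(z + 1)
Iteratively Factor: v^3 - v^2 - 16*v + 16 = (v + 4)*(v^2 - 5*v + 4) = (v - 1)*(v + 4)*(v - 4)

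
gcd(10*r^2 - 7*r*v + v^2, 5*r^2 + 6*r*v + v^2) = 1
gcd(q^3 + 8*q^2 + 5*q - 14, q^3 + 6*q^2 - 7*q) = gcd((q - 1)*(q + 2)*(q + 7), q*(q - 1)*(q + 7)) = q^2 + 6*q - 7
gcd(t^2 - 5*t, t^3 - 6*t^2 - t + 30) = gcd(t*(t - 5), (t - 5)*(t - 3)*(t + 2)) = t - 5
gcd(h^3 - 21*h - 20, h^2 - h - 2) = h + 1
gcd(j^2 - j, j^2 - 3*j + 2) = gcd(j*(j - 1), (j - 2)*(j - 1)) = j - 1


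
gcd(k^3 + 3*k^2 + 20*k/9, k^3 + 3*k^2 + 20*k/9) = k^3 + 3*k^2 + 20*k/9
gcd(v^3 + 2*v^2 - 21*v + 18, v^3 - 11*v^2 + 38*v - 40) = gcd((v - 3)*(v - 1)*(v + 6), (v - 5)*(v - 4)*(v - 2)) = 1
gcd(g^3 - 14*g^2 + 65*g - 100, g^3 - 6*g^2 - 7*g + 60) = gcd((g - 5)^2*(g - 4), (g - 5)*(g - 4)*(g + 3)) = g^2 - 9*g + 20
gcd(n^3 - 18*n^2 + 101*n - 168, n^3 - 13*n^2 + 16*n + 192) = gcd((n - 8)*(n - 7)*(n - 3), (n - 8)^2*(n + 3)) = n - 8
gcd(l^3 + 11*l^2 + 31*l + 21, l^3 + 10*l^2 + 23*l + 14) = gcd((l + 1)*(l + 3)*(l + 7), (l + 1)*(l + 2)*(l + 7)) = l^2 + 8*l + 7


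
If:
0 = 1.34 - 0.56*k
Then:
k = 2.39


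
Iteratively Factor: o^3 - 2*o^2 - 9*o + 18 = (o - 2)*(o^2 - 9) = (o - 2)*(o + 3)*(o - 3)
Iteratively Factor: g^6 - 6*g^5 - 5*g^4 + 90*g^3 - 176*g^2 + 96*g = (g - 1)*(g^5 - 5*g^4 - 10*g^3 + 80*g^2 - 96*g) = (g - 4)*(g - 1)*(g^4 - g^3 - 14*g^2 + 24*g) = (g - 4)*(g - 2)*(g - 1)*(g^3 + g^2 - 12*g) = (g - 4)*(g - 2)*(g - 1)*(g + 4)*(g^2 - 3*g) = (g - 4)*(g - 3)*(g - 2)*(g - 1)*(g + 4)*(g)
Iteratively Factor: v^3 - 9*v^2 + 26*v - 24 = (v - 4)*(v^2 - 5*v + 6) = (v - 4)*(v - 2)*(v - 3)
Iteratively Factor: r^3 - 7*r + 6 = (r - 2)*(r^2 + 2*r - 3) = (r - 2)*(r - 1)*(r + 3)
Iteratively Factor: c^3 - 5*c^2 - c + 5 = (c + 1)*(c^2 - 6*c + 5) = (c - 5)*(c + 1)*(c - 1)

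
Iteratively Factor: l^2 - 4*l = (l)*(l - 4)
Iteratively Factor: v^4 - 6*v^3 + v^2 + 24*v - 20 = (v - 2)*(v^3 - 4*v^2 - 7*v + 10) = (v - 2)*(v + 2)*(v^2 - 6*v + 5) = (v - 5)*(v - 2)*(v + 2)*(v - 1)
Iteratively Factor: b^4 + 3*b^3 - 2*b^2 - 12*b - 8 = (b + 2)*(b^3 + b^2 - 4*b - 4) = (b + 1)*(b + 2)*(b^2 - 4) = (b - 2)*(b + 1)*(b + 2)*(b + 2)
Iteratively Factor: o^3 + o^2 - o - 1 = (o - 1)*(o^2 + 2*o + 1) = (o - 1)*(o + 1)*(o + 1)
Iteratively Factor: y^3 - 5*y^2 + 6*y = (y - 2)*(y^2 - 3*y) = y*(y - 2)*(y - 3)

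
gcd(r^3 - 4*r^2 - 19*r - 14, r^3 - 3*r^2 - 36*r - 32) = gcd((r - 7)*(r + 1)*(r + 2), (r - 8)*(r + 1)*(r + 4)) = r + 1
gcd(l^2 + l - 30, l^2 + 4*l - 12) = l + 6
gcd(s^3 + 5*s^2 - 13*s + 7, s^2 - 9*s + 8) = s - 1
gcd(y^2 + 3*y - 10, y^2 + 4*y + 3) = 1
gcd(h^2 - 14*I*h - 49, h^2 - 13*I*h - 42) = h - 7*I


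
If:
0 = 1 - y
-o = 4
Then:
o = -4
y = 1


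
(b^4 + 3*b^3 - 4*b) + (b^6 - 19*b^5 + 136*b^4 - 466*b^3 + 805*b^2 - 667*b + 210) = b^6 - 19*b^5 + 137*b^4 - 463*b^3 + 805*b^2 - 671*b + 210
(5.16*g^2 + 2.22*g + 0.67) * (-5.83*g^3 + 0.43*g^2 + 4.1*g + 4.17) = -30.0828*g^5 - 10.7238*g^4 + 18.2045*g^3 + 30.9073*g^2 + 12.0044*g + 2.7939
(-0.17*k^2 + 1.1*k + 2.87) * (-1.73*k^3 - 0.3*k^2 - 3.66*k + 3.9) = 0.2941*k^5 - 1.852*k^4 - 4.6729*k^3 - 5.55*k^2 - 6.2142*k + 11.193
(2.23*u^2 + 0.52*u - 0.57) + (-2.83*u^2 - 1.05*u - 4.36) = -0.6*u^2 - 0.53*u - 4.93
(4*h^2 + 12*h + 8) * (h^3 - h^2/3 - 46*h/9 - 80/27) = 4*h^5 + 32*h^4/3 - 148*h^3/9 - 2048*h^2/27 - 688*h/9 - 640/27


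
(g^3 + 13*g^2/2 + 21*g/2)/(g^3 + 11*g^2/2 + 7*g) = (g + 3)/(g + 2)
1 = 1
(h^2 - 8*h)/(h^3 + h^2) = (h - 8)/(h*(h + 1))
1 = 1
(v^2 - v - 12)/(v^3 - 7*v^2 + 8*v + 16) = (v + 3)/(v^2 - 3*v - 4)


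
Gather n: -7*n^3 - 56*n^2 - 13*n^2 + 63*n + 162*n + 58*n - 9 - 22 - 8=-7*n^3 - 69*n^2 + 283*n - 39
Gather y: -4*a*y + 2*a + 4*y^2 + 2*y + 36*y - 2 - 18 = 2*a + 4*y^2 + y*(38 - 4*a) - 20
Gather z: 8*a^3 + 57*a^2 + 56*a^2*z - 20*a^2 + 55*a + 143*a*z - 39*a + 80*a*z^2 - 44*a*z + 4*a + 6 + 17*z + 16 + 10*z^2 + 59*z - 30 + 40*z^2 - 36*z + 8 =8*a^3 + 37*a^2 + 20*a + z^2*(80*a + 50) + z*(56*a^2 + 99*a + 40)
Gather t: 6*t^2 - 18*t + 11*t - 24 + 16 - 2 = 6*t^2 - 7*t - 10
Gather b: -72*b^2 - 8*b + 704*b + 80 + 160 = -72*b^2 + 696*b + 240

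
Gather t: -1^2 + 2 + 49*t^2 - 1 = 49*t^2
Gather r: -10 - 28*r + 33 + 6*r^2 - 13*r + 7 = 6*r^2 - 41*r + 30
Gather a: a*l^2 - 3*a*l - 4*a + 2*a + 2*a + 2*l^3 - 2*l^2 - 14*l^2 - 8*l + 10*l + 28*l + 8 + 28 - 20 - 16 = a*(l^2 - 3*l) + 2*l^3 - 16*l^2 + 30*l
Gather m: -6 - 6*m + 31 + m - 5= 20 - 5*m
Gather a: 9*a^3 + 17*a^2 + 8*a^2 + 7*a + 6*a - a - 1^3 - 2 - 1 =9*a^3 + 25*a^2 + 12*a - 4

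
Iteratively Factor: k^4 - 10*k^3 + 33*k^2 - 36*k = (k - 3)*(k^3 - 7*k^2 + 12*k) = (k - 3)^2*(k^2 - 4*k) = (k - 4)*(k - 3)^2*(k)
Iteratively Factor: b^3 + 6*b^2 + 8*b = (b + 4)*(b^2 + 2*b) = b*(b + 4)*(b + 2)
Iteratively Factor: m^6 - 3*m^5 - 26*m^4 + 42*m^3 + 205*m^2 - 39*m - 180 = (m + 3)*(m^5 - 6*m^4 - 8*m^3 + 66*m^2 + 7*m - 60) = (m - 5)*(m + 3)*(m^4 - m^3 - 13*m^2 + m + 12) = (m - 5)*(m + 1)*(m + 3)*(m^3 - 2*m^2 - 11*m + 12) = (m - 5)*(m - 1)*(m + 1)*(m + 3)*(m^2 - m - 12) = (m - 5)*(m - 4)*(m - 1)*(m + 1)*(m + 3)*(m + 3)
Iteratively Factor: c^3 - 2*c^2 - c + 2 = (c - 2)*(c^2 - 1) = (c - 2)*(c + 1)*(c - 1)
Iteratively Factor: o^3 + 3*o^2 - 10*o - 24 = (o + 4)*(o^2 - o - 6) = (o + 2)*(o + 4)*(o - 3)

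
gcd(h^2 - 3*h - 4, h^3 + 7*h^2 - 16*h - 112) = h - 4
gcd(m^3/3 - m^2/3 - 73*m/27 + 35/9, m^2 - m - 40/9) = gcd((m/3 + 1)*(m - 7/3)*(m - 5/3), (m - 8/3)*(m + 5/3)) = 1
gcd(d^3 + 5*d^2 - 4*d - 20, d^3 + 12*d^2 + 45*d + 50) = d^2 + 7*d + 10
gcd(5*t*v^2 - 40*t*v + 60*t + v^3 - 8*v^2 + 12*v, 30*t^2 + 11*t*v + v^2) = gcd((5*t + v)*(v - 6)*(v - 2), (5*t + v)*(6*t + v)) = 5*t + v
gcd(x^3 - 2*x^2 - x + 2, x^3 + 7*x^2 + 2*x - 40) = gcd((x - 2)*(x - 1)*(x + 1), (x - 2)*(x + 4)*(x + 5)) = x - 2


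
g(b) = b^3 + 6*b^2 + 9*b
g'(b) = 3*b^2 + 12*b + 9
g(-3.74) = -2.05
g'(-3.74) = 6.08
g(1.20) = 21.17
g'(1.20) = 27.72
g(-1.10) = -3.97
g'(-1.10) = -0.57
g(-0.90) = -3.97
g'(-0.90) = 0.63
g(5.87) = 461.83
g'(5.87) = 182.81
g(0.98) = 15.52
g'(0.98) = 23.64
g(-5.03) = -20.73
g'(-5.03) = 24.54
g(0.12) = 1.17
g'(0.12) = 10.48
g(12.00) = 2700.00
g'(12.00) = 585.00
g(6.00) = 486.00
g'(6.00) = 189.00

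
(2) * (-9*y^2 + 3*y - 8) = -18*y^2 + 6*y - 16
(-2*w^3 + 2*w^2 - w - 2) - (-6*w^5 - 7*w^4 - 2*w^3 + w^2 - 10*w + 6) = 6*w^5 + 7*w^4 + w^2 + 9*w - 8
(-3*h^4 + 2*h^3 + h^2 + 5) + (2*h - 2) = -3*h^4 + 2*h^3 + h^2 + 2*h + 3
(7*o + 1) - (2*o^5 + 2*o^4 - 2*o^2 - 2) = -2*o^5 - 2*o^4 + 2*o^2 + 7*o + 3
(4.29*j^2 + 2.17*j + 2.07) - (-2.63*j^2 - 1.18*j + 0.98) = 6.92*j^2 + 3.35*j + 1.09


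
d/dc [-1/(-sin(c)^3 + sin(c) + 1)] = (1 - 3*sin(c)^2)*cos(c)/(sin(c)*cos(c)^2 + 1)^2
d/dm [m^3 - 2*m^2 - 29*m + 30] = 3*m^2 - 4*m - 29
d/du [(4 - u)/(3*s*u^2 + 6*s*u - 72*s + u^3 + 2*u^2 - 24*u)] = (3*s + 2*u + 6)/(9*s^2*u^2 + 108*s^2*u + 324*s^2 + 6*s*u^3 + 72*s*u^2 + 216*s*u + u^4 + 12*u^3 + 36*u^2)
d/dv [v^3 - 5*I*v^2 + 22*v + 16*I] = 3*v^2 - 10*I*v + 22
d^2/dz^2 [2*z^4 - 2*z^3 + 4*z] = 12*z*(2*z - 1)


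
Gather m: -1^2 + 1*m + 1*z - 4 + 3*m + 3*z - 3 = 4*m + 4*z - 8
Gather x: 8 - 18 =-10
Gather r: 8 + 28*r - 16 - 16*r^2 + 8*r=-16*r^2 + 36*r - 8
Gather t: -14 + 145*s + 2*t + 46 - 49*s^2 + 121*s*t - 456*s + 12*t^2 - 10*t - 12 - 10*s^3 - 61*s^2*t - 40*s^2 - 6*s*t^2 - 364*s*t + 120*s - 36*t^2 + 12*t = -10*s^3 - 89*s^2 - 191*s + t^2*(-6*s - 24) + t*(-61*s^2 - 243*s + 4) + 20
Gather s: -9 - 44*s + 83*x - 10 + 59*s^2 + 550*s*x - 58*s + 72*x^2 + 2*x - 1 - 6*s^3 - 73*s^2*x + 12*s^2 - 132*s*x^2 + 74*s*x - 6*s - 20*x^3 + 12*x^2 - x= -6*s^3 + s^2*(71 - 73*x) + s*(-132*x^2 + 624*x - 108) - 20*x^3 + 84*x^2 + 84*x - 20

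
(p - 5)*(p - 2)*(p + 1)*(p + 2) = p^4 - 4*p^3 - 9*p^2 + 16*p + 20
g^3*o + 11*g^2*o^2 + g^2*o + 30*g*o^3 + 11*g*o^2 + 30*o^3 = (g + 5*o)*(g + 6*o)*(g*o + o)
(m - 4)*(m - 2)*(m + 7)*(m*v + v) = m^4*v + 2*m^3*v - 33*m^2*v + 22*m*v + 56*v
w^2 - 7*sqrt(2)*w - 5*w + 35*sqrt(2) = (w - 5)*(w - 7*sqrt(2))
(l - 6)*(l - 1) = l^2 - 7*l + 6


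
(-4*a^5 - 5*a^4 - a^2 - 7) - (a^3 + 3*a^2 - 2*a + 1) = -4*a^5 - 5*a^4 - a^3 - 4*a^2 + 2*a - 8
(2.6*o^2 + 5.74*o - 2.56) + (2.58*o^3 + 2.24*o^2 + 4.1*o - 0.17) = 2.58*o^3 + 4.84*o^2 + 9.84*o - 2.73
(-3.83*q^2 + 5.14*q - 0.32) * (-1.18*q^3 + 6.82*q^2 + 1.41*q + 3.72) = 4.5194*q^5 - 32.1858*q^4 + 30.0321*q^3 - 9.1826*q^2 + 18.6696*q - 1.1904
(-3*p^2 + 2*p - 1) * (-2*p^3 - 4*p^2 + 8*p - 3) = 6*p^5 + 8*p^4 - 30*p^3 + 29*p^2 - 14*p + 3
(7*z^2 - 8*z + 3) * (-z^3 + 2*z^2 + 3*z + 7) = -7*z^5 + 22*z^4 + 2*z^3 + 31*z^2 - 47*z + 21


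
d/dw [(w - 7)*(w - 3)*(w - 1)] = 3*w^2 - 22*w + 31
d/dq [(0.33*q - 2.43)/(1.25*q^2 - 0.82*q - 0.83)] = (-0.4125*q^2 + 6.075*q - 2.2665)/(1.5625*q^4 - 2.05*q^3 - 1.4026*q^2 + 1.3612*q + 0.6889)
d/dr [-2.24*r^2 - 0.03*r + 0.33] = -4.48*r - 0.03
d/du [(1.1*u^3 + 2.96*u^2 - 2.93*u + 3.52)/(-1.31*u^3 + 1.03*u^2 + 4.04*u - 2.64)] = (5.0106*u^4 + 1.2114*u^3 + 20.0979*u^2 - 22.88*u - 6.4856)/(1.7161*u^6 - 2.6986*u^5 - 9.5239*u^4 + 15.2392*u^3 + 10.8832*u^2 - 21.3312*u + 6.9696)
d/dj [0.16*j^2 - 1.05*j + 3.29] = 0.32*j - 1.05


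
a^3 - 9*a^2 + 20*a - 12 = (a - 6)*(a - 2)*(a - 1)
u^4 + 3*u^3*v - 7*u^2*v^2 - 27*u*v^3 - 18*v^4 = (u - 3*v)*(u + v)*(u + 2*v)*(u + 3*v)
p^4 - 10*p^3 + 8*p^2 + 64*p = p*(p - 8)*(p - 4)*(p + 2)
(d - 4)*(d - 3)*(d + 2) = d^3 - 5*d^2 - 2*d + 24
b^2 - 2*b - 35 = (b - 7)*(b + 5)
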